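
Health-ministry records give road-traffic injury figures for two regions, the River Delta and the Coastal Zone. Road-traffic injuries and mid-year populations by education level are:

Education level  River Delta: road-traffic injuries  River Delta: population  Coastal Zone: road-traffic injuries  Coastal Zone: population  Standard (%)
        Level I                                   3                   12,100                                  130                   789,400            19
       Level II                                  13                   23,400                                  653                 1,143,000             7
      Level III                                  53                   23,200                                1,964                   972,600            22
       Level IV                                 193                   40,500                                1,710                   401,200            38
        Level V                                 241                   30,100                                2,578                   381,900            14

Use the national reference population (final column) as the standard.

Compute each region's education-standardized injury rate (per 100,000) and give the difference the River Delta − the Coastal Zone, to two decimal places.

44.01

Education-specific rates per 100,000 for the River Delta: 24.79, 55.56, 228.45, 476.54, 800.66.
For the Coastal Zone: 16.47, 57.13, 201.93, 426.22, 675.05.
Standard weights: 0.19, 0.07, 0.22, 0.38, 0.14.
The River Delta: 0.1900×24.79 + 0.0700×55.56 + 0.2200×228.45 + 0.3800×476.54 + 0.1400×800.66 = 352.0377 per 100,000.
The Coastal Zone: 0.1900×16.47 + 0.0700×57.13 + 0.2200×201.93 + 0.3800×426.22 + 0.1400×675.05 = 308.0239 per 100,000.
Difference = 352.0377 − 308.0239 = 44.0138.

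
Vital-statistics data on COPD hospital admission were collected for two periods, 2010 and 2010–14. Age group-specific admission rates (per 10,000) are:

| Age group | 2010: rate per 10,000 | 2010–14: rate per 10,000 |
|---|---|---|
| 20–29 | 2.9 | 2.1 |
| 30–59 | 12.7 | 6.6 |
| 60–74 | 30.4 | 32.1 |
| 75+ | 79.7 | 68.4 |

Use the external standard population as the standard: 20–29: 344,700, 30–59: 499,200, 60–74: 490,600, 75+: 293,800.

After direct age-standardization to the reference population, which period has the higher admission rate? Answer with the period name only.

Standard total = 1,628,300; weights = 0.2117, 0.3066, 0.3013, 0.1804.
2010: 0.2117×2.9 + 0.3066×12.7 + 0.3013×30.4 + 0.1804×79.7 = 28.0474 per 10,000.
2010–14: 0.2117×2.1 + 0.3066×6.6 + 0.3013×32.1 + 0.1804×68.4 = 24.4812 per 10,000.

2010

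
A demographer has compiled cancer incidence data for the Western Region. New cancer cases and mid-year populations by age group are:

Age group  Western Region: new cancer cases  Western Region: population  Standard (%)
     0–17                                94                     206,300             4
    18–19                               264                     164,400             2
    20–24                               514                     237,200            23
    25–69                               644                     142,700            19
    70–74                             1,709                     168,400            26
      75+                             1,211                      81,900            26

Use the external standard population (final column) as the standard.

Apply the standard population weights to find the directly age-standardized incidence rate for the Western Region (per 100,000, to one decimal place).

788.9

Age-specific rates per 100,000 for the Western Region: 45.56, 160.58, 216.69, 451.30, 1014.85, 1478.63.
Standard weights: 0.04, 0.02, 0.23, 0.19, 0.26, 0.26.
Standardized rate: 0.0400×45.56 + 0.0200×160.58 + 0.2300×216.69 + 0.1900×451.30 + 0.2600×1014.85 + 0.2600×1478.63 = 788.9247 per 100,000.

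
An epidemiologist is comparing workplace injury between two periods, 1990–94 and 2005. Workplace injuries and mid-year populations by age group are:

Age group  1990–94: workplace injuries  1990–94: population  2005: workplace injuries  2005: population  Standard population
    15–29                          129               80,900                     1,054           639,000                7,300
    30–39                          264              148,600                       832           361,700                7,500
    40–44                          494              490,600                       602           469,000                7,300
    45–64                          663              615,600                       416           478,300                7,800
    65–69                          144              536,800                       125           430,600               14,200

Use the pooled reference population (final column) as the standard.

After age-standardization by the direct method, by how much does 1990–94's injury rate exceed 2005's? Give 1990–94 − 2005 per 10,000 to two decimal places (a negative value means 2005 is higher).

-1.14

Age-specific rates per 10,000 for 1990–94: 15.95, 17.77, 10.07, 10.77, 2.68.
For 2005: 16.49, 23.00, 12.84, 8.70, 2.90.
Standard total = 44,100; weights = 0.1655, 0.1701, 0.1655, 0.1769, 0.3220.
1990–94: 0.1655×15.95 + 0.1701×17.77 + 0.1655×10.07 + 0.1769×10.77 + 0.3220×2.68 = 10.0964 per 10,000.
2005: 0.1655×16.49 + 0.1701×23.00 + 0.1655×12.84 + 0.1769×8.70 + 0.3220×2.90 = 11.2402 per 10,000.
Difference = 10.0964 − 11.2402 = -1.1438.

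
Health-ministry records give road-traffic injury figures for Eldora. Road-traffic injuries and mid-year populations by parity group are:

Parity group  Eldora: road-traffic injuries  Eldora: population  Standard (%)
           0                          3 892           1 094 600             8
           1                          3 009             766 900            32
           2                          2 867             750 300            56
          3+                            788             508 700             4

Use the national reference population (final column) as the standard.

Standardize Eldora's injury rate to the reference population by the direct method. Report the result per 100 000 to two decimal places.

374.18

Parity-specific rates per 100 000 for Eldora: 355.56, 392.36, 382.11, 154.90.
Standard weights: 0.08, 0.32, 0.56, 0.04.
Standardized rate: 0.0800×355.56 + 0.3200×392.36 + 0.5600×382.11 + 0.0400×154.90 = 374.1799 per 100 000.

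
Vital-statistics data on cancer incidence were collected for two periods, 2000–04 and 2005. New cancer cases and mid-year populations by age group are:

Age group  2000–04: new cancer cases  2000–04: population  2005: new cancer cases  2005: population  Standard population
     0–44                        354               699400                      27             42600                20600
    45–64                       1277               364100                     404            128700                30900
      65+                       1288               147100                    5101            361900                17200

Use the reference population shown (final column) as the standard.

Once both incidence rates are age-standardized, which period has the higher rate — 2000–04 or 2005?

2005

Age-specific rates per 100000 for 2000–04: 50.61, 350.73, 875.59.
For 2005: 63.38, 313.91, 1409.51.
Standard total = 68700; weights = 0.2999, 0.4498, 0.2504.
2000–04: 0.2999×50.61 + 0.4498×350.73 + 0.2504×875.59 = 392.1454 per 100000.
2005: 0.2999×63.38 + 0.4498×313.91 + 0.2504×1409.51 = 513.0843 per 100000.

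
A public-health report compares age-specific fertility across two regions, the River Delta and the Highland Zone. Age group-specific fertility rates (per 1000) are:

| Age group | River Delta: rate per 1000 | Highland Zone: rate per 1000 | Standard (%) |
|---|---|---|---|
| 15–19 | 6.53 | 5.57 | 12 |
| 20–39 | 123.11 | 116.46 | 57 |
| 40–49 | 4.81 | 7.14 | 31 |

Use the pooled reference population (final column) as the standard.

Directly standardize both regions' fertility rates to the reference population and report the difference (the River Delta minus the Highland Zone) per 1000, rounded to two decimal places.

Standard weights: 0.12, 0.57, 0.31.
The River Delta: 0.1200×6.53 + 0.5700×123.11 + 0.3100×4.81 = 72.4474 per 1000.
The Highland Zone: 0.1200×5.57 + 0.5700×116.46 + 0.3100×7.14 = 69.2640 per 1000.
Difference = 72.4474 − 69.2640 = 3.1834.

3.18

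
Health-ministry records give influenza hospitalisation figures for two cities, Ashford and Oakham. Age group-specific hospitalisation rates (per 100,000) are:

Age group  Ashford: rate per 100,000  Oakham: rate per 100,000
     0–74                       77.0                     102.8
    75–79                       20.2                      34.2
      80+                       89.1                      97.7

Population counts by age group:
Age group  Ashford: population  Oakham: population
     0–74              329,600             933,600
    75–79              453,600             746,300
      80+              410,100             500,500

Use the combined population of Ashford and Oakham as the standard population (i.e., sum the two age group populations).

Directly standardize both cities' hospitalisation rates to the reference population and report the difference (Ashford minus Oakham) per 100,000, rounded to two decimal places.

Combined standard total = 3,373,700; weights = 0.3744, 0.3557, 0.2699.
Ashford: 0.3744×77.0 + 0.3557×20.2 + 0.2699×89.1 = 60.0643 per 100,000.
Oakham: 0.3744×102.8 + 0.3557×34.2 + 0.2699×97.7 = 77.0250 per 100,000.
Difference = 60.0643 − 77.0250 = -16.9607.

-16.96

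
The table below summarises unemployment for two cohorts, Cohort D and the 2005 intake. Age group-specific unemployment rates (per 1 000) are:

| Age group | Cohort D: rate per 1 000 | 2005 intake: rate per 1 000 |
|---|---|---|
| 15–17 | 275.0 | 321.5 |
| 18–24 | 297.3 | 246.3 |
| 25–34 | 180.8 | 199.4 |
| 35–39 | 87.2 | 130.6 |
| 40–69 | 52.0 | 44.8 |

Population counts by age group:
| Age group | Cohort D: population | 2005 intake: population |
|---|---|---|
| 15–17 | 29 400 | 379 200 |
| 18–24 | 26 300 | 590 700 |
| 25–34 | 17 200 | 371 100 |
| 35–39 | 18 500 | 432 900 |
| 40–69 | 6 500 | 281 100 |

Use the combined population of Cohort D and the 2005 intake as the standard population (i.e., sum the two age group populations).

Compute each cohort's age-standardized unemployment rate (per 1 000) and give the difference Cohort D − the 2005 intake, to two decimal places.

-5.70

Combined standard total = 2 152 900; weights = 0.1898, 0.2866, 0.1804, 0.2097, 0.1336.
Cohort D: 0.1898×275.0 + 0.2866×297.3 + 0.1804×180.8 + 0.2097×87.2 + 0.1336×52.0 = 195.2348 per 1 000.
The 2005 intake: 0.1898×321.5 + 0.2866×246.3 + 0.1804×199.4 + 0.2097×130.6 + 0.1336×44.8 = 200.9366 per 1 000.
Difference = 195.2348 − 200.9366 = -5.7018.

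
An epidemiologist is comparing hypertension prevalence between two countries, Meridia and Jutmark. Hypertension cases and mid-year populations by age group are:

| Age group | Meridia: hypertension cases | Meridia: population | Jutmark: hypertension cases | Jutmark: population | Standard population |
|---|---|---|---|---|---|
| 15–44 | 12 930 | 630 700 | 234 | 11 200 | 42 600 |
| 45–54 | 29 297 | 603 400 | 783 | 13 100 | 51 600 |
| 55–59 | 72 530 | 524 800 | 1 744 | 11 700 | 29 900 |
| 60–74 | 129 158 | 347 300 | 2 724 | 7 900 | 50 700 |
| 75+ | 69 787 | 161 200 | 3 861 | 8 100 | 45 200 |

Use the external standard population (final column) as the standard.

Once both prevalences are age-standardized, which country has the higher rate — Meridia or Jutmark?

Age-specific rates per 1 000 for Meridia: 20.501, 48.553, 138.205, 371.892, 432.922.
For Jutmark: 20.893, 59.771, 149.060, 344.810, 476.667.
Standard total = 220 000; weights = 0.1936, 0.2345, 0.1359, 0.2305, 0.2055.
Meridia: 0.1936×20.501 + 0.2345×48.553 + 0.1359×138.205 + 0.2305×371.892 + 0.2055×432.922 = 208.7909 per 1 000.
Jutmark: 0.1936×20.893 + 0.2345×59.771 + 0.1359×149.060 + 0.2305×344.810 + 0.2055×476.667 = 215.7196 per 1 000.

Jutmark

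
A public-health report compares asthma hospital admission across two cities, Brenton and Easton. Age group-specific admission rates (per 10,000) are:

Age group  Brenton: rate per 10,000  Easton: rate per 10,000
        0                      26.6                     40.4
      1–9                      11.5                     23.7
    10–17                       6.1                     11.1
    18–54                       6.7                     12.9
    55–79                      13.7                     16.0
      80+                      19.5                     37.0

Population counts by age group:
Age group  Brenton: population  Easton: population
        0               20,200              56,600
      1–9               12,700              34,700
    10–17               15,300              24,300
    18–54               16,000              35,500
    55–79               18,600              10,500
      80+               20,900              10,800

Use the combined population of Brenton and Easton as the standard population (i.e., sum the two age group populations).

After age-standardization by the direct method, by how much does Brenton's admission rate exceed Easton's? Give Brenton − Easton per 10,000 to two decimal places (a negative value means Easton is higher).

Combined standard total = 276,100; weights = 0.2782, 0.1717, 0.1434, 0.1865, 0.1054, 0.1148.
Brenton: 0.2782×26.6 + 0.1717×11.5 + 0.1434×6.1 + 0.1865×6.7 + 0.1054×13.7 + 0.1148×19.5 = 15.1808 per 10,000.
Easton: 0.2782×40.4 + 0.1717×23.7 + 0.1434×11.1 + 0.1865×12.9 + 0.1054×16.0 + 0.1148×37.0 = 25.2391 per 10,000.
Difference = 15.1808 − 25.2391 = -10.0583.

-10.06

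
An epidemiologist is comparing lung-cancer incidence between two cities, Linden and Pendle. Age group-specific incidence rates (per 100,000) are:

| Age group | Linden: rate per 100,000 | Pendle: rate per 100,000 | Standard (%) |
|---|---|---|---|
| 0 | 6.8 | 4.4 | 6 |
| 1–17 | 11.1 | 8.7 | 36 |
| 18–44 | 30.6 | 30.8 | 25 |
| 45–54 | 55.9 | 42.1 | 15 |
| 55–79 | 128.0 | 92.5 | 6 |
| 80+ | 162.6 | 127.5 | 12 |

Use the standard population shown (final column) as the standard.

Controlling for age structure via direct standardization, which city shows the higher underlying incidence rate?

Standard weights: 0.06, 0.36, 0.25, 0.15, 0.06, 0.12.
Linden: 0.0600×6.8 + 0.3600×11.1 + 0.2500×30.6 + 0.1500×55.9 + 0.0600×128.0 + 0.1200×162.6 = 47.6310 per 100,000.
Pendle: 0.0600×4.4 + 0.3600×8.7 + 0.2500×30.8 + 0.1500×42.1 + 0.0600×92.5 + 0.1200×127.5 = 38.2610 per 100,000.

Linden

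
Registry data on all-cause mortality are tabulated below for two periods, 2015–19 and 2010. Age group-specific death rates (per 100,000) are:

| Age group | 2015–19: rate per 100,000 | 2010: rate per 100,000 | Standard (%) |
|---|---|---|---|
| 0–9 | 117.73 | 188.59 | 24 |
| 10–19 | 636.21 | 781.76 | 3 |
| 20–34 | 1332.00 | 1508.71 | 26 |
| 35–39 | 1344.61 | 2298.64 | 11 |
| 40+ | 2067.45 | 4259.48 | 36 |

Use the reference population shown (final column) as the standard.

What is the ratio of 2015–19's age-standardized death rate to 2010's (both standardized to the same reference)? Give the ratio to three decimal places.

0.572

Standard weights: 0.24, 0.03, 0.26, 0.11, 0.36.
2015–19: 0.2400×117.73 + 0.0300×636.21 + 0.2600×1332.00 + 0.1100×1344.61 + 0.3600×2067.45 = 1285.8506 per 100,000.
2010: 0.2400×188.59 + 0.0300×781.76 + 0.2600×1508.71 + 0.1100×2298.64 + 0.3600×4259.48 = 2247.2422 per 100,000.
Ratio = 1285.8506 ÷ 2247.2422 = 0.57219.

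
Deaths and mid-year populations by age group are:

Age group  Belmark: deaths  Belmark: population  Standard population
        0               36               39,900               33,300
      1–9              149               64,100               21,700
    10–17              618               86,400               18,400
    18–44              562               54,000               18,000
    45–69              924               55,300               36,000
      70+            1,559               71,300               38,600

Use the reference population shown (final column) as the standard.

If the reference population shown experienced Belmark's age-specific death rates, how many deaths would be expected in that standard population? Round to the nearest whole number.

Age-specific rates per 1,000 for Belmark: 0.902, 2.324, 7.153, 10.407, 16.709, 21.865.
Expected deaths = Σ (standard pop × age-specific rate ÷ 1,000)
= 33,300×0.902/1,000 + 21,700×2.324/1,000 + 18,400×7.153/1,000 + 18,000×10.407/1,000 + 36,000×16.709/1,000 + 38,600×21.865/1,000
= 30.05 + 50.44 + 131.61 + 187.33 + 601.52 + 844.00 = 1844.95.

1845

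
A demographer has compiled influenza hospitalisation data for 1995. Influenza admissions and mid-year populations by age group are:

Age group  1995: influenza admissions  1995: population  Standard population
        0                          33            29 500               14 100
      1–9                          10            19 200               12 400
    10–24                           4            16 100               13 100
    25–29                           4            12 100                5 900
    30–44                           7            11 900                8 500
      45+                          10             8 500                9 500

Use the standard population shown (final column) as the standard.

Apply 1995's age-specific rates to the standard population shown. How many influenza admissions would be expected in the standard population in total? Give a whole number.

Age-specific rates per 100 000 for 1995: 111.86, 52.08, 24.84, 33.06, 58.82, 117.65.
Expected influenza admissions = Σ (standard pop × age-specific rate ÷ 100 000)
= 14 100×111.86/100 000 + 12 400×52.08/100 000 + 13 100×24.84/100 000 + 5 900×33.06/100 000 + 8 500×58.82/100 000 + 9 500×117.65/100 000
= 15.77 + 6.46 + 3.25 + 1.95 + 5.00 + 11.18 = 43.61.

44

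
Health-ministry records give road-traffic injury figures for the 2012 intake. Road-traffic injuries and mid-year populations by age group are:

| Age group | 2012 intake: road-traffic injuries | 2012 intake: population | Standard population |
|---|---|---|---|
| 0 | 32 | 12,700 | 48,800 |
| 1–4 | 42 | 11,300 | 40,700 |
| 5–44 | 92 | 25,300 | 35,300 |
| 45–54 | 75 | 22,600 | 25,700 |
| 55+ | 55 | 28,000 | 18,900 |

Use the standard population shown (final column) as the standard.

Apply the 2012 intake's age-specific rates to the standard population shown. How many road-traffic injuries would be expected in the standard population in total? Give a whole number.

525

Age-specific rates per 100,000 for the 2012 intake: 251.97, 371.68, 363.64, 331.86, 196.43.
Expected road-traffic injuries = Σ (standard pop × age-specific rate ÷ 100,000)
= 48,800×251.97/100,000 + 40,700×371.68/100,000 + 35,300×363.64/100,000 + 25,700×331.86/100,000 + 18,900×196.43/100,000
= 122.96 + 151.27 + 128.36 + 85.29 + 37.13 = 525.01.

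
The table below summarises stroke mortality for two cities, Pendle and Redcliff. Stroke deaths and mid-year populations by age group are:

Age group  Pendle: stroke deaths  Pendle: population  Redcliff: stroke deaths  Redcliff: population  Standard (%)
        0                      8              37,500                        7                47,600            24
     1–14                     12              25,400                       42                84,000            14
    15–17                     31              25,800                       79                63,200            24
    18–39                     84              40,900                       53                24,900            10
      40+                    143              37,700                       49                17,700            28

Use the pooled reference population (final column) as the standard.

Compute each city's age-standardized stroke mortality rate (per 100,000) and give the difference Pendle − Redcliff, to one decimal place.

28.0

Age-specific rates per 100,000 for Pendle: 21.33, 47.24, 120.16, 205.38, 379.31.
For Redcliff: 14.71, 50.00, 125.00, 212.85, 276.84.
Standard weights: 0.24, 0.14, 0.24, 0.10, 0.28.
Pendle: 0.2400×21.33 + 0.1400×47.24 + 0.2400×120.16 + 0.1000×205.38 + 0.2800×379.31 = 167.3162 per 100,000.
Redcliff: 0.2400×14.71 + 0.1400×50.00 + 0.2400×125.00 + 0.1000×212.85 + 0.2800×276.84 = 139.3287 per 100,000.
Difference = 167.3162 − 139.3287 = 27.9875.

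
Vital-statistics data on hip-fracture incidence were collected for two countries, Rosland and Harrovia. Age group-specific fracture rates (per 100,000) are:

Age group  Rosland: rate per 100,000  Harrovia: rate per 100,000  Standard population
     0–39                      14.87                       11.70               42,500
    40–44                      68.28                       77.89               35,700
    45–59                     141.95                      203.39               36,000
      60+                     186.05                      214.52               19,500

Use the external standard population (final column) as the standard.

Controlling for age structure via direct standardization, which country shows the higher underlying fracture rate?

Harrovia

Standard total = 133,700; weights = 0.3179, 0.2670, 0.2693, 0.1458.
Rosland: 0.3179×14.87 + 0.2670×68.28 + 0.2693×141.95 + 0.1458×186.05 = 88.3152 per 100,000.
Harrovia: 0.3179×11.70 + 0.2670×77.89 + 0.2693×203.39 + 0.1458×214.52 = 110.5692 per 100,000.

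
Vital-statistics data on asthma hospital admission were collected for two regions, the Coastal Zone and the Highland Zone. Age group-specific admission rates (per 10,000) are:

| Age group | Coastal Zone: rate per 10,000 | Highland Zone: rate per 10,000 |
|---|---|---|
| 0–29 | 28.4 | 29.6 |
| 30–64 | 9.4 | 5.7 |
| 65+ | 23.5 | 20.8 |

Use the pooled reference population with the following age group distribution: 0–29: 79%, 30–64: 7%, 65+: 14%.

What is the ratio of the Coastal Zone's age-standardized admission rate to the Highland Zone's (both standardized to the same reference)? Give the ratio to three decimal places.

Standard weights: 0.79, 0.07, 0.14.
The Coastal Zone: 0.7900×28.4 + 0.0700×9.4 + 0.1400×23.5 = 26.3840 per 10,000.
The Highland Zone: 0.7900×29.6 + 0.0700×5.7 + 0.1400×20.8 = 26.6950 per 10,000.
Ratio = 26.3840 ÷ 26.6950 = 0.98835.

0.988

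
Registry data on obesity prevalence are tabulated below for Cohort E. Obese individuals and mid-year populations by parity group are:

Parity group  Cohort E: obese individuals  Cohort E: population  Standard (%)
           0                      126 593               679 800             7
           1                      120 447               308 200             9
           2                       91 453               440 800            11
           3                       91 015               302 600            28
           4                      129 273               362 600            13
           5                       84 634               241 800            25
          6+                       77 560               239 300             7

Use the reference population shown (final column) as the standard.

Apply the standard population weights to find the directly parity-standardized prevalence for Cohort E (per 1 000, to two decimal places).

Parity-specific rates per 1 000 for Cohort E: 186.221, 390.808, 207.471, 300.777, 356.517, 350.017, 324.112.
Standard weights: 0.07, 0.09, 0.11, 0.28, 0.13, 0.25, 0.07.
Standardized rate: 0.0700×186.221 + 0.0900×390.808 + 0.1100×207.471 + 0.2800×300.777 + 0.1300×356.517 + 0.2500×350.017 + 0.0700×324.112 = 311.7865 per 1 000.

311.79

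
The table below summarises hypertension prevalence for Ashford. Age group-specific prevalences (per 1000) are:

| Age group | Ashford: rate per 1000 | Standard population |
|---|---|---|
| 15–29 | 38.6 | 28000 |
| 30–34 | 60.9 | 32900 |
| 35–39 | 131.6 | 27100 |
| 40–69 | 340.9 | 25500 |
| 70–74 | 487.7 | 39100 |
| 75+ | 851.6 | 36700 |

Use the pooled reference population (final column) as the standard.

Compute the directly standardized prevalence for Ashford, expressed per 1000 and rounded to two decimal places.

Standard total = 189300; weights = 0.1479, 0.1738, 0.1432, 0.1347, 0.2066, 0.1939.
Standardized rate: 0.1479×38.6 + 0.1738×60.9 + 0.1432×131.6 + 0.1347×340.9 + 0.2066×487.7 + 0.1939×851.6 = 346.8912 per 1000.

346.89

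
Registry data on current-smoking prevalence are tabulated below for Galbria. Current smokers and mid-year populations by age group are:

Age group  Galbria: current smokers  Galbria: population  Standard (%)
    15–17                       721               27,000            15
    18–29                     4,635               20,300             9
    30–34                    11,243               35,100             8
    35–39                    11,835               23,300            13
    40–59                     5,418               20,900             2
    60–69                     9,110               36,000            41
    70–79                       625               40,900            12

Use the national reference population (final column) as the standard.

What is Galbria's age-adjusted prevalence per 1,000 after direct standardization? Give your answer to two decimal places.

226.98

Age-specific rates per 1,000 for Galbria: 26.704, 228.325, 320.313, 507.940, 259.234, 253.056, 15.281.
Standard weights: 0.15, 0.09, 0.08, 0.13, 0.02, 0.41, 0.12.
Standardized rate: 0.1500×26.704 + 0.0900×228.325 + 0.0800×320.313 + 0.1300×507.940 + 0.0200×259.234 + 0.4100×253.056 + 0.1200×15.281 = 226.9833 per 1,000.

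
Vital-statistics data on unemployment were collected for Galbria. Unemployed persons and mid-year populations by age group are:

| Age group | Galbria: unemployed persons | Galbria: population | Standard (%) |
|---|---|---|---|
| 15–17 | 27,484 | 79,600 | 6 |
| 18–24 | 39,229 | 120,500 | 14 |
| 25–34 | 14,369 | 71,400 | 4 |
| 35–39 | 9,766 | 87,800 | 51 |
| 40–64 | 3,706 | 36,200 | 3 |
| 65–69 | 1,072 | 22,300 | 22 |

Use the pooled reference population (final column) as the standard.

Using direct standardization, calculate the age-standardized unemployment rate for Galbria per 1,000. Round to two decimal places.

Age-specific rates per 1,000 for Galbria: 345.276, 325.552, 201.246, 111.230, 102.376, 48.072.
Standard weights: 0.06, 0.14, 0.04, 0.51, 0.03, 0.22.
Standardized rate: 0.0600×345.276 + 0.1400×325.552 + 0.0400×201.246 + 0.5100×111.230 + 0.0300×102.376 + 0.2200×48.072 = 144.7181 per 1,000.

144.72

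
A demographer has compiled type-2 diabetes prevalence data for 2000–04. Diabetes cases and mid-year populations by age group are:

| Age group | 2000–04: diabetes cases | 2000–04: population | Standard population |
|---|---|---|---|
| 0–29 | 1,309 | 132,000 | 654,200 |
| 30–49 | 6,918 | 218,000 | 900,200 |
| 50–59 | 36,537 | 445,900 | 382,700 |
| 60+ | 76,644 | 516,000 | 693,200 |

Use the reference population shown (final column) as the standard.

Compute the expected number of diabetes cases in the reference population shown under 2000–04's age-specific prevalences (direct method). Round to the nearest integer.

169377

Age-specific rates per 1,000 for 2000–04: 9.917, 31.734, 81.940, 148.535.
Expected diabetes cases = Σ (standard pop × age-specific rate ÷ 1,000)
= 654,200×9.917/1,000 + 900,200×31.734/1,000 + 382,700×81.940/1,000 + 693,200×148.535/1,000
= 6487.48 + 28566.90 + 31358.40 + 102964.38 = 169377.16.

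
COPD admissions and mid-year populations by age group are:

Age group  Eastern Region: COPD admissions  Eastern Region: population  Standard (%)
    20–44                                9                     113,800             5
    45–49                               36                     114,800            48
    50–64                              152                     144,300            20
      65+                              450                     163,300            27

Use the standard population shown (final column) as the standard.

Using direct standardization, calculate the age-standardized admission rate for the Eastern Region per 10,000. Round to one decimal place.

Age-specific rates per 10,000 for the Eastern Region: 0.79, 3.14, 10.53, 27.56.
Standard weights: 0.05, 0.48, 0.20, 0.27.
Standardized rate: 0.0500×0.79 + 0.4800×3.14 + 0.2000×10.53 + 0.2700×27.56 = 11.0918 per 10,000.

11.1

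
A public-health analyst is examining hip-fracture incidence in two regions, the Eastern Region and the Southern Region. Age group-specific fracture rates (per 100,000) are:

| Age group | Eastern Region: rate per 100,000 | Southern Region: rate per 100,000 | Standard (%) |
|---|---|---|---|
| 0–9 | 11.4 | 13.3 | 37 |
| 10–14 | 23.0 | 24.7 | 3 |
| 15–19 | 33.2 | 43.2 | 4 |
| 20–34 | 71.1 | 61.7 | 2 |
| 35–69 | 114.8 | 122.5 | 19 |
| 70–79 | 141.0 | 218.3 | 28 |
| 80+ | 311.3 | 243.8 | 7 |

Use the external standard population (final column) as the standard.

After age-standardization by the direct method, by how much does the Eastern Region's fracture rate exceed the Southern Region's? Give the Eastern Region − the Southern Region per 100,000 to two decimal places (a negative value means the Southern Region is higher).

-19.35

Standard weights: 0.37, 0.03, 0.04, 0.02, 0.19, 0.28, 0.07.
The Eastern Region: 0.3700×11.4 + 0.0300×23.0 + 0.0400×33.2 + 0.0200×71.1 + 0.1900×114.8 + 0.2800×141.0 + 0.0700×311.3 = 90.7410 per 100,000.
The Southern Region: 0.3700×13.3 + 0.0300×24.7 + 0.0400×43.2 + 0.0200×61.7 + 0.1900×122.5 + 0.2800×218.3 + 0.0700×243.8 = 110.0890 per 100,000.
Difference = 90.7410 − 110.0890 = -19.3480.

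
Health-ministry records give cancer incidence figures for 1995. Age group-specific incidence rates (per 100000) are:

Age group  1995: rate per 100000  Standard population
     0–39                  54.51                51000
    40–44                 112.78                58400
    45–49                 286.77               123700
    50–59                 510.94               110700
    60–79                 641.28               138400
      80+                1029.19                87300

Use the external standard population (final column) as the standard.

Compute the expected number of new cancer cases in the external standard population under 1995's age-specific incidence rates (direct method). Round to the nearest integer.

Expected new cancer cases = Σ (standard pop × age-specific rate ÷ 100000)
= 51000×54.51/100000 + 58400×112.78/100000 + 123700×286.77/100000 + 110700×510.94/100000 + 138400×641.28/100000 + 87300×1029.19/100000
= 27.80 + 65.86 + 354.73 + 565.61 + 887.53 + 898.48 = 2800.02.

2800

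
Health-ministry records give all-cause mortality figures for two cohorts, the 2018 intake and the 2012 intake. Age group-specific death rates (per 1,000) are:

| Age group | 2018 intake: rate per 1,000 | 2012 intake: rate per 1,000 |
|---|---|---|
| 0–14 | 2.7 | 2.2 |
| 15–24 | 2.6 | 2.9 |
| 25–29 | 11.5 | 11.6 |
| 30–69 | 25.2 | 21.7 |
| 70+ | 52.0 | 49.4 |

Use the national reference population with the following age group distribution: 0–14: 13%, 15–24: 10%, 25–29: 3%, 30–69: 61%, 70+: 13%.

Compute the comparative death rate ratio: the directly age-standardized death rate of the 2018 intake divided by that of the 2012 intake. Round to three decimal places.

Standard weights: 0.13, 0.10, 0.03, 0.61, 0.13.
The 2018 intake: 0.1300×2.7 + 0.1000×2.6 + 0.0300×11.5 + 0.6100×25.2 + 0.1300×52.0 = 23.0880 per 1,000.
The 2012 intake: 0.1300×2.2 + 0.1000×2.9 + 0.0300×11.6 + 0.6100×21.7 + 0.1300×49.4 = 20.5830 per 1,000.
Ratio = 23.0880 ÷ 20.5830 = 1.12170.

1.122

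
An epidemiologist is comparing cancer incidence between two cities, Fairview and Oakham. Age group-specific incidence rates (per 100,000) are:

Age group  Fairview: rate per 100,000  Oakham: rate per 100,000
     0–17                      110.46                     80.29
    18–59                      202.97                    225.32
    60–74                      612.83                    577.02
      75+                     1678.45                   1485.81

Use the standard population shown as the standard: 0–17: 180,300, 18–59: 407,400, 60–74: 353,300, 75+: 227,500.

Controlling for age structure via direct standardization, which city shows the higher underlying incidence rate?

Fairview

Standard total = 1,168,500; weights = 0.1543, 0.3487, 0.3024, 0.1947.
Fairview: 0.1543×110.46 + 0.3487×202.97 + 0.3024×612.83 + 0.1947×1678.45 = 599.8854 per 100,000.
Oakham: 0.1543×80.29 + 0.3487×225.32 + 0.3024×577.02 + 0.1947×1485.81 = 554.6894 per 100,000.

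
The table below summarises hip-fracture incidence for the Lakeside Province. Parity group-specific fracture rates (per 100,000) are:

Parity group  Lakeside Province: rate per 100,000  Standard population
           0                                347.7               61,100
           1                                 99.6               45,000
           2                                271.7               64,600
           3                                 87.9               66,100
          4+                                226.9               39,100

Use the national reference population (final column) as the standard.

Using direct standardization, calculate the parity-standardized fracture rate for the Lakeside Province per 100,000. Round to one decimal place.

210.1

Standard total = 275,900; weights = 0.2215, 0.1631, 0.2341, 0.2396, 0.1417.
Standardized rate: 0.2215×347.7 + 0.1631×99.6 + 0.2341×271.7 + 0.2396×87.9 + 0.1417×226.9 = 210.0771 per 100,000.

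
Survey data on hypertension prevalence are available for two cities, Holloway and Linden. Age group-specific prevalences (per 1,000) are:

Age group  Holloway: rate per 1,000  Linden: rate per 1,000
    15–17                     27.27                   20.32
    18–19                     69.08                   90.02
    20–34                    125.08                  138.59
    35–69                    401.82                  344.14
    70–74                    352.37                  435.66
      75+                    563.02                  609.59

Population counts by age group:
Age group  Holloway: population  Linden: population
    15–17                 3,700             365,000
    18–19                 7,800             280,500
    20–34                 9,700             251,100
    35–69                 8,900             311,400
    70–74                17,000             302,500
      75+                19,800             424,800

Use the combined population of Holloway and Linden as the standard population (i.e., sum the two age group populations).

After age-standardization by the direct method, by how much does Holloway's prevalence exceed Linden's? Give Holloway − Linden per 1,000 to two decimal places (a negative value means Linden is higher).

-17.90

Combined standard total = 2,002,200; weights = 0.1841, 0.1440, 0.1303, 0.1600, 0.1596, 0.2221.
Holloway: 0.1841×27.27 + 0.1440×69.08 + 0.1303×125.08 + 0.1600×401.82 + 0.1596×352.37 + 0.2221×563.02 = 276.7930 per 1,000.
Linden: 0.1841×20.32 + 0.1440×90.02 + 0.1303×138.59 + 0.1600×344.14 + 0.1596×435.66 + 0.2221×609.59 = 294.6929 per 1,000.
Difference = 276.7930 − 294.6929 = -17.8999.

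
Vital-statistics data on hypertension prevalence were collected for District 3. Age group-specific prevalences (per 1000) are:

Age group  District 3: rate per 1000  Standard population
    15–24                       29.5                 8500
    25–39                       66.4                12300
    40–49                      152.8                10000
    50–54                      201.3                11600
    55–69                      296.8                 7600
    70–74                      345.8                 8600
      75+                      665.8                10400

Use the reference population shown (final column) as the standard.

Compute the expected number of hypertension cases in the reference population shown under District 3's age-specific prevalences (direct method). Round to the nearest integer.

Expected hypertension cases = Σ (standard pop × age-specific rate ÷ 1000)
= 8500×29.5/1000 + 12300×66.4/1000 + 10000×152.8/1000 + 11600×201.3/1000 + 7600×296.8/1000 + 8600×345.8/1000 + 10400×665.8/1000
= 250.75 + 816.72 + 1528.00 + 2335.08 + 2255.68 + 2973.88 + 6924.32 = 17084.43.

17084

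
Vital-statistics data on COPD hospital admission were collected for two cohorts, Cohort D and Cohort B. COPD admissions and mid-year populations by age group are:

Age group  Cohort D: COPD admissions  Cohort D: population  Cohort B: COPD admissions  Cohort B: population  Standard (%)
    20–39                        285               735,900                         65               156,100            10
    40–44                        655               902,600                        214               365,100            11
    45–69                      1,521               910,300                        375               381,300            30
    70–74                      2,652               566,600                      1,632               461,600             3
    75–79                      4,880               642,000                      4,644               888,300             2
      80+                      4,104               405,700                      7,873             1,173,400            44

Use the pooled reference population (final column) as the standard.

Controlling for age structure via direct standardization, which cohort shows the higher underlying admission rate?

Cohort D

Age-specific rates per 10,000 for Cohort D: 3.87, 7.26, 16.71, 46.81, 76.01, 101.16.
For Cohort B: 4.16, 5.86, 9.83, 35.36, 52.28, 67.10.
Standard weights: 0.10, 0.11, 0.30, 0.03, 0.02, 0.44.
Cohort D: 0.1000×3.87 + 0.1100×7.26 + 0.3000×16.71 + 0.0300×46.81 + 0.0200×76.01 + 0.4400×101.16 = 53.6323 per 10,000.
Cohort B: 0.1000×4.16 + 0.1100×5.86 + 0.3000×9.83 + 0.0300×35.36 + 0.0200×52.28 + 0.4400×67.10 = 35.6399 per 10,000.
The crude rates (33.86 vs 43.21) would put Cohort B higher, but that reflects its age composition; once standardized to a common age structure, Cohort D has the higher underlying rate.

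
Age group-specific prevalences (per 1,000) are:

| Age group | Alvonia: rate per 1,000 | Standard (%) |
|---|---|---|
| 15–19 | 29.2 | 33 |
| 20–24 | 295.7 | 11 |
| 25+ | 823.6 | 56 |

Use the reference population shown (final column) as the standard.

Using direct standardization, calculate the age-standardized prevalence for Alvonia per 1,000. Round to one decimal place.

Standard weights: 0.33, 0.11, 0.56.
Standardized rate: 0.3300×29.2 + 0.1100×295.7 + 0.5600×823.6 = 503.3790 per 1,000.

503.4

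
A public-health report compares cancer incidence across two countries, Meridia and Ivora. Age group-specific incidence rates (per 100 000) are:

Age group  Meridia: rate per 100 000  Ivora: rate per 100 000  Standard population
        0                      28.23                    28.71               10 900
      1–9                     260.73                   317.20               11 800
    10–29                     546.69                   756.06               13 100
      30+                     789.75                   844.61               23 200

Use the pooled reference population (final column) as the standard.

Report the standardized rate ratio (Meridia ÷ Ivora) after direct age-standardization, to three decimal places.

0.860

Standard total = 59 000; weights = 0.1847, 0.2000, 0.2220, 0.3932.
Meridia: 0.1847×28.23 + 0.2000×260.73 + 0.2220×546.69 + 0.3932×789.75 = 489.2908 per 100 000.
Ivora: 0.1847×28.71 + 0.2000×317.20 + 0.2220×756.06 + 0.3932×844.61 = 568.7328 per 100 000.
Ratio = 489.2908 ÷ 568.7328 = 0.86032.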